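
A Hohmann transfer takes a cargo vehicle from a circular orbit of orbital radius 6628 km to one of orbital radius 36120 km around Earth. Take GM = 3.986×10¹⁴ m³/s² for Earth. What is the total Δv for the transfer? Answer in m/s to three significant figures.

r₁ = 6628 km = 6.628×10⁶ m.
r₂ = 36120 km = 3.612×10⁷ m.
Transfer ellipse a_t = (r₁ + r₂)/2 = 2.137×10⁷ m.
At r₁: circular v_c1 = √(μ/r₁) = 7755 m/s; transfer-perigee v_p = √[μ(2/r₁ − 1/a_t)] = 10080 m/s.
Δv₁ = v_p − v_c1 = 2326 m/s.
At r₂: circular v_c2 = √(μ/r₂) = 3322 m/s; transfer-apogee v_a = √[μ(2/r₂ − 1/a_t)] = 1850 m/s.
Δv₂ = v_c2 − v_a = 1472 m/s.
Total Δv = Δv₁ + Δv₂ = 3798 m/s.

Δv_total ≈ 3800 m/s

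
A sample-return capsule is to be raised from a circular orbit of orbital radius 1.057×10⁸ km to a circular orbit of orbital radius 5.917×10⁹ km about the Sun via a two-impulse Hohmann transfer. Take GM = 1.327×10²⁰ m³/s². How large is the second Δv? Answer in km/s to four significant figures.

Δv ≈ 3.848 km/s

r₁ = 1.057×10⁸ km = 1.057×10¹¹ m.
r₂ = 5.917×10⁹ km = 5.917×10¹² m.
Transfer ellipse a_t = (r₁ + r₂)/2 = 3.011×10¹² m.
At r₁: circular v_c1 = √(μ/r₁) = 35430 m/s; transfer-perihelion v_p = √[μ(2/r₁ − 1/a_t)] = 49670 m/s.
At r₂: circular v_c2 = √(μ/r₂) = 4736 m/s; transfer-aphelion v_a = √[μ(2/r₂ − 1/a_t)] = 887.2 m/s.
Δv₂ = v_c2 − v_a = 3848 m/s.
= 3.848 km/s.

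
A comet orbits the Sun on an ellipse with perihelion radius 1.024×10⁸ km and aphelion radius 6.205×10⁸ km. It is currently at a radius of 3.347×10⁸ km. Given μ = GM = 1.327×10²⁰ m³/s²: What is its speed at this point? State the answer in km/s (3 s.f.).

v ≈ 20.6 km/s

Semi-major axis a = (r_p + r_a)/2 = 3.6145×10⁸ km = 3.614×10¹¹ m.
Vis-viva: v² = μ(2/r − 1/a) = 1.327×10²⁰ × (5.976×10⁻¹² − 2.767×10⁻¹²) = 4.258×10⁸ m²/s².
v = 20640 m/s = 20.64 km/s.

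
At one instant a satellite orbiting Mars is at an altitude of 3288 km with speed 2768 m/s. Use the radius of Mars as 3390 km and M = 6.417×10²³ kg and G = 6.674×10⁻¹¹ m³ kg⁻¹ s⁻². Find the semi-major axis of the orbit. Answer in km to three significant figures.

a ≈ 8290 km

μ = GM = 6.674×10⁻¹¹ × 6.417×10²³ = 4.283×10¹³ m³/s².
r = 3390 + 3288 = 6678.0 km = 6.678×10⁶ m.
Vis-viva rearranged: 1/a = 2/r − v²/μ = 2.995×10⁻⁷ − 1.789×10⁻⁷ = 1.206×10⁻⁷ m⁻¹.
a = 8.293×10⁶ m = 8292.6 km.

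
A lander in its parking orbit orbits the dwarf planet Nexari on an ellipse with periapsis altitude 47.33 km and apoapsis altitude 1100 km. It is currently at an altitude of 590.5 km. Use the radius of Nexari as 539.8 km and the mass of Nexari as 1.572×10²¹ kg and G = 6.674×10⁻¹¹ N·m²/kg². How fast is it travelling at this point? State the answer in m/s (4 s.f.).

v ≈ 302.4 m/s

μ = GM = 6.674×10⁻¹¹ × 1.572×10²¹ = 1.049×10¹¹ m³/s².
r_p = 539.8 + 47.33 = 587.13 km = 5.8713×10⁵ m.
r_a = 539.8 + 1100 = 1639.8 km = 1.6398×10⁶ m.
r = 539.8 + 590.5 = 1130.3 km = 1.130×10⁶ m.
Semi-major axis a = (r_p + r_a)/2 = 1113.5 km = 1.113×10⁶ m.
Vis-viva: v² = μ(2/r − 1/a) = 1.049×10¹¹ × (1.769×10⁻⁶ − 8.981×10⁻⁷) = 9.142×10⁴ m²/s².
v = 302.4 m/s.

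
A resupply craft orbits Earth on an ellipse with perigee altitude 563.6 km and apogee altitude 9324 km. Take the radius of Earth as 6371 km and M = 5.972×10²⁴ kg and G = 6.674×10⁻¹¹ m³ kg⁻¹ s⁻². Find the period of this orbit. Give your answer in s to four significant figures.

μ = GM = 6.674×10⁻¹¹ × 5.972×10²⁴ = 3.986×10¹⁴ m³/s².
r_p = 6371 + 563.6 = 6934.6 km = 6.9346×10⁶ m.
r_a = 6371 + 9324 = 15695 km = 1.5695×10⁷ m.
Semi-major axis a = (r_p + r_a)/2 = (6934.6 + 15695)/2 = 11315 km = 1.131×10⁷ m.
By Kepler's third law T = 2π√(a³/μ) = 2π × 1.906×10³ = 1.198×10⁴ s.

T ≈ 11980 s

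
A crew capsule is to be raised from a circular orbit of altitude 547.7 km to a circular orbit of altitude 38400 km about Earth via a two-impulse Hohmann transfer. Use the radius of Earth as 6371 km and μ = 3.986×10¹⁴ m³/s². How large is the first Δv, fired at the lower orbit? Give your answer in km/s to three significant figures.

Δv ≈ 2.40 km/s

r₁ = 6371 + 547.7 = 6918.7 km = 6.9187×10⁶ m.
r₂ = 6371 + 38400 = 44771 km = 4.4771×10⁷ m.
Transfer ellipse a_t = (r₁ + r₂)/2 = 2.584×10⁷ m.
At r₁: circular v_c1 = √(μ/r₁) = 7590 m/s; transfer-perigee v_p = √[μ(2/r₁ − 1/a_t)] = 9990 m/s.
Δv₁ = v_p − v_c1 = 2400 m/s.
= 2.400 km/s.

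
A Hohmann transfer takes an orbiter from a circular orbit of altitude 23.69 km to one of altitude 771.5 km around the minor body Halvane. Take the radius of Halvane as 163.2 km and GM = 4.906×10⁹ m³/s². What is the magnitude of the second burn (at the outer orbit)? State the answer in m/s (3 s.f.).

r₁ = 163.2 + 23.69 = 186.89 km = 1.8689×10⁵ m.
r₂ = 163.2 + 771.5 = 934.70 km = 9.3470×10⁵ m.
Transfer ellipse a_t = (r₁ + r₂)/2 = 5.608×10⁵ m.
At r₁: circular v_c1 = √(μ/r₁) = 162.0 m/s; transfer-periapsis v_p = √[μ(2/r₁ − 1/a_t)] = 209.2 m/s.
At r₂: circular v_c2 = √(μ/r₂) = 72.45 m/s; transfer-apoapsis v_a = √[μ(2/r₂ − 1/a_t)] = 41.82 m/s.
Δv₂ = v_c2 − v_a = 30.62 m/s.

Δv ≈ 30.6 m/s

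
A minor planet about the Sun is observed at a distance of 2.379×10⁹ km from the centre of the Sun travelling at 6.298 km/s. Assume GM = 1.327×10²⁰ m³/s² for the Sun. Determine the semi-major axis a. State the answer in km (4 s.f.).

a ≈ 1.846×10⁹ km

r = 2.379×10¹² m.
Specific orbital energy ε = v²/2 − μ/r = (6298)²/2 − 1.327×10²⁰/2.379×10¹² = -3.595×10⁷ J/kg.
Since ε = −μ/(2a), a = −μ/(2ε) = 1.846×10¹² m = 1.8458×10⁹ km.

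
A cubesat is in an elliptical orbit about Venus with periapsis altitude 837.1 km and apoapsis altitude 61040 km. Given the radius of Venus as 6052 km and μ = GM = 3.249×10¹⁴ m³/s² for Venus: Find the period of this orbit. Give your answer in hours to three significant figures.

r_p = 6052 + 837.1 = 6889.1 km = 6.8891×10⁶ m.
r_a = 6052 + 61040 = 67092 km = 6.7092×10⁷ m.
Semi-major axis a = (r_p + r_a)/2 = (6889.1 + 67092)/2 = 36991 km = 3.699×10⁷ m.
By Kepler's third law T = 2π√(a³/μ) = 2π × 1.248×10⁴ = 7.842×10⁴ s.
= 21.78 hours.

T ≈ 21.8 hours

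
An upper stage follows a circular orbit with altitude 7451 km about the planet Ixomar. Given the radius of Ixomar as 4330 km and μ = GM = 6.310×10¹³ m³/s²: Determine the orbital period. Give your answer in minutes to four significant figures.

r = 4330 + 7451 = 11781 km = 1.1781×10⁷ m.
Kepler's third law: T = 2π√(r³/μ) = 2π√((1.178×10⁷)³ / 6.310×10¹³).
r³/μ = 2.591×10⁷ s², so T = 2π × 5.090×10³ = 3.198×10⁴ s.
Converting: 3.198×10⁴ s ÷ 60.00 = 533.1 minutes.

T ≈ 533.1 minutes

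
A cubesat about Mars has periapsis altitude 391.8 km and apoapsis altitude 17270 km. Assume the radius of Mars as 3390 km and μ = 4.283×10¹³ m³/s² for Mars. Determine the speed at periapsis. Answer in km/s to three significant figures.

r_p = 3390 + 391.8 = 3781.8 km = 3.7818×10⁶ m.
r_a = 3390 + 17270 = 20660 km = 2.0660×10⁷ m.
Semi-major axis a = (r_p + r_a)/2 = 12221 km = 1.222×10⁷ m.
Vis-viva: v² = μ(2/r − 1/a) = 4.283×10¹³ × (5.288×10⁻⁷ − 8.183×10⁻⁸) = 1.915×10⁷ m²/s².
v = 4376 m/s = 4.376 km/s.

v ≈ 4.38 km/s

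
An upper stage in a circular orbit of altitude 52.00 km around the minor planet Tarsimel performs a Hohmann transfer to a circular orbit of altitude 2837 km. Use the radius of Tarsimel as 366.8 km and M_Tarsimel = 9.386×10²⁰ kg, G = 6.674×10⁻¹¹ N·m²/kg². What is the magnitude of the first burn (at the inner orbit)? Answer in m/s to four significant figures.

μ = GM = 6.674×10⁻¹¹ × 9.386×10²⁰ = 6.264×10¹⁰ m³/s².
r₁ = 366.8 + 52.00 = 418.80 km = 4.1880×10⁵ m.
r₂ = 366.8 + 2837 = 3203.8 km = 3.2038×10⁶ m.
Transfer ellipse a_t = (r₁ + r₂)/2 = 1.811×10⁶ m.
At r₁: circular v_c1 = √(μ/r₁) = 386.7 m/s; transfer-periapsis v_p = √[μ(2/r₁ − 1/a_t)] = 514.4 m/s.
Δv₁ = v_p − v_c1 = 127.6 m/s.

Δv ≈ 127.6 m/s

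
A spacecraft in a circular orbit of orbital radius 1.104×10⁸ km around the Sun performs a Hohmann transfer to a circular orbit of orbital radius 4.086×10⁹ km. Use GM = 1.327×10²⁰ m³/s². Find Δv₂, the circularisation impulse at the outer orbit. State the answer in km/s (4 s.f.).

Δv ≈ 4.392 km/s

r₁ = 1.104×10⁸ km = 1.104×10¹¹ m.
r₂ = 4.086×10⁹ km = 4.086×10¹² m.
Transfer ellipse a_t = (r₁ + r₂)/2 = 2.098×10¹² m.
At r₁: circular v_c1 = √(μ/r₁) = 34670 m/s; transfer-perihelion v_p = √[μ(2/r₁ − 1/a_t)] = 48380 m/s.
At r₂: circular v_c2 = √(μ/r₂) = 5699 m/s; transfer-aphelion v_a = √[μ(2/r₂ − 1/a_t)] = 1307 m/s.
Δv₂ = v_c2 − v_a = 4392 m/s.
= 4.392 km/s.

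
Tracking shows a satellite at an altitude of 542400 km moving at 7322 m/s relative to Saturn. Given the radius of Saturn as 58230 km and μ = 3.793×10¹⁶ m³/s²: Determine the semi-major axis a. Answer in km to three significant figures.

r = 58230 + 542400 = 6.0063×10⁵ km = 6.006×10⁸ m.
Specific orbital energy ε = v²/2 − μ/r = (7322)²/2 − 3.793×10¹⁶/6.006×10⁸ = -3.634×10⁷ J/kg.
Since ε = −μ/(2a), a = −μ/(2ε) = 5.218×10⁸ m = 5.2181×10⁵ km.

a ≈ 5.22×10⁵ km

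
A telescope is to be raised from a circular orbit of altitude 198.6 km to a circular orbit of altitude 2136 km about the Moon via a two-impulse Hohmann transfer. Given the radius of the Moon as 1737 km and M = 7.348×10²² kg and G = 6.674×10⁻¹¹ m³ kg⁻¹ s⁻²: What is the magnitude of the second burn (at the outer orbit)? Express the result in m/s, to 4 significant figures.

Δv ≈ 206.6 m/s

μ = GM = 6.674×10⁻¹¹ × 7.348×10²² = 4.904×10¹² m³/s².
r₁ = 1737 + 198.6 = 1935.6 km = 1.9356×10⁶ m.
r₂ = 1737 + 2136 = 3873.0 km = 3.8730×10⁶ m.
Transfer ellipse a_t = (r₁ + r₂)/2 = 2.904×10⁶ m.
At r₁: circular v_c1 = √(μ/r₁) = 1592 m/s; transfer-perilune v_p = √[μ(2/r₁ − 1/a_t)] = 1838 m/s.
At r₂: circular v_c2 = √(μ/r₂) = 1125 m/s; transfer-apolune v_a = √[μ(2/r₂ − 1/a_t)] = 918.6 m/s.
Δv₂ = v_c2 − v_a = 206.6 m/s.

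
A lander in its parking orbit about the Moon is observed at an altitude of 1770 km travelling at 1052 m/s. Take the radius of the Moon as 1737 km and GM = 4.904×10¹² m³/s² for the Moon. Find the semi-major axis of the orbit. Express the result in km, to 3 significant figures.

r = 1737 + 1770 = 3507.0 km = 3.507×10⁶ m.
Specific orbital energy ε = v²/2 − μ/r = (1052)²/2 − 4.904×10¹²/3.507×10⁶ = -8.450×10⁵ J/kg.
Since ε = −μ/(2a), a = −μ/(2ε) = 2.902×10⁶ m = 2901.8 km.

a ≈ 2900 km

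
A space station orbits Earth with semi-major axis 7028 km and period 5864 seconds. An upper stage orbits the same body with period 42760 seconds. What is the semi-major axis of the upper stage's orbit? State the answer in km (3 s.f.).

Kepler's third law: a³ ∝ T², so a₂ = a₁ (T₂/T₁)^(2/3).
T₂/T₁ = 7.292, (T₂/T₁)^(2/3) = 3.760.
a₂ = 7028 × 3.760 = 26430 km.

a₂ ≈ 26400 km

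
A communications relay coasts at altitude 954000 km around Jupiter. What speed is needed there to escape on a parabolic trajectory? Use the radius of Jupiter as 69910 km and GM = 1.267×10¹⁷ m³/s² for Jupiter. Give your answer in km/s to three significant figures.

r = 69910 + 954000 = 1023900 km = 1.0239×10⁹ m.
Escape speed v_esc = √(2μ/r) = √(2 × 1.267×10¹⁷ / 1.024×10⁹) = √(2.475×10⁸) = 15730 m/s.
= 15.73 km/s.

v_esc ≈ 15.7 km/s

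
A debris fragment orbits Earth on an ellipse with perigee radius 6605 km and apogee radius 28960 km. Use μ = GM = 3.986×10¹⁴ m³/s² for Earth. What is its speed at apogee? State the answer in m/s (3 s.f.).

v ≈ 2260 m/s

Semi-major axis a = (r_p + r_a)/2 = 17782 km = 1.778×10⁷ m.
Vis-viva: v² = μ(2/r − 1/a) = 3.986×10¹⁴ × (6.906×10⁻⁸ − 5.624×10⁻⁸) = 5.112×10⁶ m²/s².
v = 2261 m/s.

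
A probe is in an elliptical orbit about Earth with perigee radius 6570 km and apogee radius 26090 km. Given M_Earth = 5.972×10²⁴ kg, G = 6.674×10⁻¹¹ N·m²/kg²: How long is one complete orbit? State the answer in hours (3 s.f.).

μ = GM = 6.674×10⁻¹¹ × 5.972×10²⁴ = 3.986×10¹⁴ m³/s².
Semi-major axis a = (r_p + r_a)/2 = (6570.0 + 26090)/2 = 16330 km = 1.633×10⁷ m.
By Kepler's third law T = 2π√(a³/μ) = 2π × 3.305×10³ = 2.077×10⁴ s.
= 5.769 hours.

T ≈ 5.77 hours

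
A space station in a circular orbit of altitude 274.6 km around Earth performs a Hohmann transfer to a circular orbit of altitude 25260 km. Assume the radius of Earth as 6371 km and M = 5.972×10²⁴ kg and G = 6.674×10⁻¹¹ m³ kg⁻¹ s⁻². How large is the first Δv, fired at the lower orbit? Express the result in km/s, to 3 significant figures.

μ = GM = 6.674×10⁻¹¹ × 5.972×10²⁴ = 3.986×10¹⁴ m³/s².
r₁ = 6371 + 274.6 = 6645.6 km = 6.6456×10⁶ m.
r₂ = 6371 + 25260 = 31631 km = 3.1631×10⁷ m.
Transfer ellipse a_t = (r₁ + r₂)/2 = 1.914×10⁷ m.
At r₁: circular v_c1 = √(μ/r₁) = 7744 m/s; transfer-perigee v_p = √[μ(2/r₁ − 1/a_t)] = 9956 m/s.
Δv₁ = v_p − v_c1 = 2212 m/s.
= 2.212 km/s.

Δv ≈ 2.21 km/s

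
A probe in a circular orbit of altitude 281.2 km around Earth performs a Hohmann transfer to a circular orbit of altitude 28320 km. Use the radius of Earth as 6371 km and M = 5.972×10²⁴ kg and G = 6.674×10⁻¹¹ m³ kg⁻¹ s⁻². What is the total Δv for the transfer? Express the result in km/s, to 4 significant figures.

Δv_total ≈ 3.754 km/s

μ = GM = 6.674×10⁻¹¹ × 5.972×10²⁴ = 3.986×10¹⁴ m³/s².
r₁ = 6371 + 281.2 = 6652.2 km = 6.6522×10⁶ m.
r₂ = 6371 + 28320 = 34691 km = 3.4691×10⁷ m.
Transfer ellipse a_t = (r₁ + r₂)/2 = 2.067×10⁷ m.
At r₁: circular v_c1 = √(μ/r₁) = 7741 m/s; transfer-perigee v_p = √[μ(2/r₁ − 1/a_t)] = 10030 m/s.
Δv₁ = v_p − v_c1 = 2287 m/s.
At r₂: circular v_c2 = √(μ/r₂) = 3390 m/s; transfer-apogee v_a = √[μ(2/r₂ − 1/a_t)] = 1923 m/s.
Δv₂ = v_c2 − v_a = 1467 m/s.
Total Δv = Δv₁ + Δv₂ = 3754 m/s = 3.754 km/s.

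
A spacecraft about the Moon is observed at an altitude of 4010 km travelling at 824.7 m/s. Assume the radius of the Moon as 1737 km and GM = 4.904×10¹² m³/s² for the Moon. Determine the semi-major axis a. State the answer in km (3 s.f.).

a ≈ 4780 km

r = 1737 + 4010 = 5747.0 km = 5.747×10⁶ m.
Specific orbital energy ε = v²/2 − μ/r = (824.7)²/2 − 4.904×10¹²/5.747×10⁶ = -5.132×10⁵ J/kg.
Since ε = −μ/(2a), a = −μ/(2ε) = 4.777×10⁶ m = 4777.4 km.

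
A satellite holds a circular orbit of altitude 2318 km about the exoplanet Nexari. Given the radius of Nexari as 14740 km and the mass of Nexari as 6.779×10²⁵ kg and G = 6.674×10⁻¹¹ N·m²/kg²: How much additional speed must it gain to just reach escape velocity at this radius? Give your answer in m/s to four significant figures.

μ = GM = 6.674×10⁻¹¹ × 6.779×10²⁵ = 4.524×10¹⁵ m³/s².
r = 14740 + 2318 = 17058 km = 1.7058×10⁷ m.
Circular speed v_c = √(μ/r) = 16290 m/s.
Escape speed v_esc = √(2μ/r) = √2 × v_c = 23030 m/s.
Δv = v_esc − v_c = 6746 m/s.

Δv ≈ 6746 m/s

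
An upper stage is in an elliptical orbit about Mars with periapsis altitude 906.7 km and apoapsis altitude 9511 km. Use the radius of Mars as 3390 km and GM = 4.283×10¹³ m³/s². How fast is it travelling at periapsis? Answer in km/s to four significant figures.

v ≈ 3.867 km/s

r_p = 3390 + 906.7 = 4296.7 km = 4.2967×10⁶ m.
r_a = 3390 + 9511 = 12901 km = 1.2901×10⁷ m.
Semi-major axis a = (r_p + r_a)/2 = 8598.9 km = 8.599×10⁶ m.
Vis-viva: v² = μ(2/r − 1/a) = 4.283×10¹³ × (4.655×10⁻⁷ − 1.163×10⁻⁷) = 1.496×10⁷ m²/s².
v = 3867 m/s = 3.867 km/s.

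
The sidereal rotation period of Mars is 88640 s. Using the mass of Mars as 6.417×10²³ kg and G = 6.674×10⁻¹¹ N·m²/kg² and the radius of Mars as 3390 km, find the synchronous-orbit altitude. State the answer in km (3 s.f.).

h_sync ≈ 17000 km

μ = GM = 6.674×10⁻¹¹ × 6.417×10²³ = 4.283×10¹³ m³/s².
A synchronous orbit has period T, so by Kepler's third law a = (μT²/4π²)^(1/3).
μT²/4π² = 4.283×10¹³ × (8.864×10⁴)² / 39.48 = 8.524×10²¹ m³.
a = 2.043×10⁷ m = 20427 km.
Altitude h = a − R = 20427 − 3390 = 17037 km.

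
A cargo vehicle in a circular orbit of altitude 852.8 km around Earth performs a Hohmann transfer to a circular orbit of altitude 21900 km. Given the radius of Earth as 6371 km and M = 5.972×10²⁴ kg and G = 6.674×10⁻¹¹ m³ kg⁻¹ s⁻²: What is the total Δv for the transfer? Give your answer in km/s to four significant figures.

Δv_total ≈ 3.306 km/s

μ = GM = 6.674×10⁻¹¹ × 5.972×10²⁴ = 3.986×10¹⁴ m³/s².
r₁ = 6371 + 852.8 = 7223.8 km = 7.2238×10⁶ m.
r₂ = 6371 + 21900 = 28271 km = 2.8271×10⁷ m.
Transfer ellipse a_t = (r₁ + r₂)/2 = 1.775×10⁷ m.
At r₁: circular v_c1 = √(μ/r₁) = 7428 m/s; transfer-perigee v_p = √[μ(2/r₁ − 1/a_t)] = 9375 m/s.
Δv₁ = v_p − v_c1 = 1947 m/s.
At r₂: circular v_c2 = √(μ/r₂) = 3755 m/s; transfer-apogee v_a = √[μ(2/r₂ − 1/a_t)] = 2396 m/s.
Δv₂ = v_c2 − v_a = 1359 m/s.
Total Δv = Δv₁ + Δv₂ = 3306 m/s = 3.306 km/s.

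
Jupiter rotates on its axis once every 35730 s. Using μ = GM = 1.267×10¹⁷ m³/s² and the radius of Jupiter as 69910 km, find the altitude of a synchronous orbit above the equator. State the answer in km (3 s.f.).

A synchronous orbit has period T, so by Kepler's third law a = (μT²/4π²)^(1/3).
μT²/4π² = 1.267×10¹⁷ × (3.573×10⁴)² / 39.48 = 4.097×10²⁴ m³.
a = 1.600×10⁸ m = 1.6002×10⁵ km.
Altitude h = a − R = 1.6002×10⁵ − 69910 = 90105 km.

h_sync ≈ 90100 km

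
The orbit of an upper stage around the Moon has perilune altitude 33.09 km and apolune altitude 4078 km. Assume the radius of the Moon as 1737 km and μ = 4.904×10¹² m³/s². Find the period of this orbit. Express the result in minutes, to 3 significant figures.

T ≈ 349 minutes

r_p = 1737 + 33.09 = 1770.1 km = 1.7701×10⁶ m.
r_a = 1737 + 4078 = 5815.0 km = 5.8150×10⁶ m.
Semi-major axis a = (r_p + r_a)/2 = (1770.1 + 5815.0)/2 = 3792.5 km = 3.793×10⁶ m.
By Kepler's third law T = 2π√(a³/μ) = 2π × 3.335×10³ = 2.096×10⁴ s.
= 349.3 minutes.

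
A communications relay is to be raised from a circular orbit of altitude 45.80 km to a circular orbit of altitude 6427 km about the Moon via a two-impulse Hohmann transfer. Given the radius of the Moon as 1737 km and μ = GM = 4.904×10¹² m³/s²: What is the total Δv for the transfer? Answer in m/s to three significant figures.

Δv_total ≈ 777 m/s

r₁ = 1737 + 45.80 = 1782.8 km = 1.7828×10⁶ m.
r₂ = 1737 + 6427 = 8164.0 km = 8.1640×10⁶ m.
Transfer ellipse a_t = (r₁ + r₂)/2 = 4.973×10⁶ m.
At r₁: circular v_c1 = √(μ/r₁) = 1659 m/s; transfer-perilune v_p = √[μ(2/r₁ − 1/a_t)] = 2125 m/s.
Δv₁ = v_p − v_c1 = 466.4 m/s.
At r₂: circular v_c2 = √(μ/r₂) = 775.0 m/s; transfer-apolune v_a = √[μ(2/r₂ − 1/a_t)] = 464.0 m/s.
Δv₂ = v_c2 − v_a = 311.0 m/s.
Total Δv = Δv₁ + Δv₂ = 777.4 m/s.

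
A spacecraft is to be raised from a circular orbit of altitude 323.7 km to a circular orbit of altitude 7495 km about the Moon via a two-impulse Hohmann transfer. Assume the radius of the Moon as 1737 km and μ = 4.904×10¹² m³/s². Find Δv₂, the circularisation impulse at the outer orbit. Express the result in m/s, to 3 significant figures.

r₁ = 1737 + 323.7 = 2060.7 km = 2.0607×10⁶ m.
r₂ = 1737 + 7495 = 9232.0 km = 9.2320×10⁶ m.
Transfer ellipse a_t = (r₁ + r₂)/2 = 5.646×10⁶ m.
At r₁: circular v_c1 = √(μ/r₁) = 1543 m/s; transfer-perilune v_p = √[μ(2/r₁ − 1/a_t)] = 1973 m/s.
At r₂: circular v_c2 = √(μ/r₂) = 728.8 m/s; transfer-apolune v_a = √[μ(2/r₂ − 1/a_t)] = 440.3 m/s.
Δv₂ = v_c2 − v_a = 288.5 m/s.

Δv ≈ 289 m/s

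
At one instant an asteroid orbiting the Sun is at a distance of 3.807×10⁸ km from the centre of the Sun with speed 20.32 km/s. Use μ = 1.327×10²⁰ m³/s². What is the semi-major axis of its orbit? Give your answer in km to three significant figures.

a ≈ 4.67×10⁸ km

r = 3.807×10¹¹ m.
Vis-viva rearranged: 1/a = 2/r − v²/μ = 5.253×10⁻¹² − 3.112×10⁻¹² = 2.142×10⁻¹² m⁻¹.
a = 4.669×10¹¹ m = 4.6687×10⁸ km.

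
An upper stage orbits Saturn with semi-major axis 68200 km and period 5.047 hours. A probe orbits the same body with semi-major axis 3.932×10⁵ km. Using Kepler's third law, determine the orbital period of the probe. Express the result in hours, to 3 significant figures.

Kepler's third law: T² ∝ a³, so T₂ = T₁ (a₂/a₁)^(3/2).
a₂/a₁ = 5.765, (a₂/a₁)^(3/2) = 13.84.
T₂ = 5.047 × 13.84 = 69.87 hours.

T₂ ≈ 69.9 hours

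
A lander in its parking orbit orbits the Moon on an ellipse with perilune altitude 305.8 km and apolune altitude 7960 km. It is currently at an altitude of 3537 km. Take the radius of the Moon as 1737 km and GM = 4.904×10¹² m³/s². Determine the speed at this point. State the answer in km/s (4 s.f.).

r_p = 1737 + 305.8 = 2042.8 km = 2.0428×10⁶ m.
r_a = 1737 + 7960 = 9697.0 km = 9.6970×10⁶ m.
r = 1737 + 3537 = 5274.0 km = 5.274×10⁶ m.
Semi-major axis a = (r_p + r_a)/2 = 5869.9 km = 5.870×10⁶ m.
Vis-viva: v² = μ(2/r − 1/a) = 4.904×10¹² × (3.792×10⁻⁷ − 1.704×10⁻⁷) = 1.024×10⁶ m²/s².
v = 1012 m/s = 1.012 km/s.

v ≈ 1.012 km/s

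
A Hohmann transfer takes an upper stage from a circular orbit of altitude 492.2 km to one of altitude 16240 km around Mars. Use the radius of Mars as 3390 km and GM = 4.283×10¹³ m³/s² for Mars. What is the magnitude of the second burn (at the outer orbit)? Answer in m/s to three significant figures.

Δv ≈ 628 m/s

r₁ = 3390 + 492.2 = 3882.2 km = 3.8822×10⁶ m.
r₂ = 3390 + 16240 = 19630 km = 1.9630×10⁷ m.
Transfer ellipse a_t = (r₁ + r₂)/2 = 1.176×10⁷ m.
At r₁: circular v_c1 = √(μ/r₁) = 3322 m/s; transfer-periapsis v_p = √[μ(2/r₁ − 1/a_t)] = 4292 m/s.
At r₂: circular v_c2 = √(μ/r₂) = 1477 m/s; transfer-apoapsis v_a = √[μ(2/r₂ − 1/a_t)] = 848.8 m/s.
Δv₂ = v_c2 − v_a = 628.3 m/s.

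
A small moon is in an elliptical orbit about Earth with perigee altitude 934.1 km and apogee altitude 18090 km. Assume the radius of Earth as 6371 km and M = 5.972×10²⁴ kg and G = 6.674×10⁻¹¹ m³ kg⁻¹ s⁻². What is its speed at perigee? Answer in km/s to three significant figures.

μ = GM = 6.674×10⁻¹¹ × 5.972×10²⁴ = 3.986×10¹⁴ m³/s².
r_p = 6371 + 934.1 = 7305.1 km = 7.3051×10⁶ m.
r_a = 6371 + 18090 = 24461 km = 2.4461×10⁷ m.
Semi-major axis a = (r_p + r_a)/2 = 15883 km = 1.588×10⁷ m.
Vis-viva: v² = μ(2/r − 1/a) = 3.986×10¹⁴ × (2.738×10⁻⁷ − 6.296×10⁻⁸) = 8.403×10⁷ m²/s².
v = 9167 m/s = 9.167 km/s.

v ≈ 9.17 km/s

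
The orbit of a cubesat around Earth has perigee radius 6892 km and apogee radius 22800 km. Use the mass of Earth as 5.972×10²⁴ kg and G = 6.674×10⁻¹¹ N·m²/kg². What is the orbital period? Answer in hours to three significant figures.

T ≈ 5.00 hours

μ = GM = 6.674×10⁻¹¹ × 5.972×10²⁴ = 3.986×10¹⁴ m³/s².
Semi-major axis a = (r_p + r_a)/2 = (6892.0 + 22800)/2 = 14846 km = 1.485×10⁷ m.
By Kepler's third law T = 2π√(a³/μ) = 2π × 2.865×10³ = 1.800×10⁴ s.
= 5.001 hours.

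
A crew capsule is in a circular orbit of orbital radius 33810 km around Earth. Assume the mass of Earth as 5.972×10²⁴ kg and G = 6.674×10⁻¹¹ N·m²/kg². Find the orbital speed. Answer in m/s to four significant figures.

v ≈ 3433 m/s

μ = GM = 6.674×10⁻¹¹ × 5.972×10²⁴ = 3.986×10¹⁴ m³/s².
r = 33810 km = 3.381×10⁷ m.
For a circular orbit v = √(μ/r) = √(3.986×10¹⁴ / 3.381×10⁷) = √(1.179×10⁷) = 3433 m/s.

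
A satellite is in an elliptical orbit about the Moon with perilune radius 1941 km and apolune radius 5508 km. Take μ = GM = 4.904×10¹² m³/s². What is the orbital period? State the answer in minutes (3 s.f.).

T ≈ 340 minutes

Semi-major axis a = (r_p + r_a)/2 = (1941.0 + 5508.0)/2 = 3724.5 km = 3.724×10⁶ m.
By Kepler's third law T = 2π√(a³/μ) = 2π × 3.246×10³ = 2.039×10⁴ s.
= 339.9 minutes.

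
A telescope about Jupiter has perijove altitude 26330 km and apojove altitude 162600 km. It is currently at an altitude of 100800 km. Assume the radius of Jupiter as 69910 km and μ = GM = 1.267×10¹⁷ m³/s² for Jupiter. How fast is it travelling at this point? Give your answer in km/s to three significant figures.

r_p = 69910 + 26330 = 96240 km = 9.6240×10⁷ m.
r_a = 69910 + 162600 = 232510 km = 2.3251×10⁸ m.
r = 69910 + 100800 = 1.7071×10⁵ km = 1.707×10⁸ m.
Semi-major axis a = (r_p + r_a)/2 = 1.6438×10⁵ km = 1.644×10⁸ m.
Vis-viva: v² = μ(2/r − 1/a) = 1.267×10¹⁷ × (1.172×10⁻⁸ − 6.084×10⁻⁹) = 7.136×10⁸ m²/s².
v = 26710 m/s = 26.71 km/s.

v ≈ 26.7 km/s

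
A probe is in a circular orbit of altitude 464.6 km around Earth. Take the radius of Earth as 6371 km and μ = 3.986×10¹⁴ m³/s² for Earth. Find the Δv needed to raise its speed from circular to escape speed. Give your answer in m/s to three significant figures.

r = 6371 + 464.6 = 6835.6 km = 6.8356×10⁶ m.
Circular speed v_c = √(μ/r) = 7636 m/s.
Escape speed v_esc = √(2μ/r) = √2 × v_c = 10800 m/s.
Δv = v_esc − v_c = 3163 m/s.

Δv ≈ 3160 m/s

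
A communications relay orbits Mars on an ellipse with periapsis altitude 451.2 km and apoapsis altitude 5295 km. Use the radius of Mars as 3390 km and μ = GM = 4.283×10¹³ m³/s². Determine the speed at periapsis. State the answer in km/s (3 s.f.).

v ≈ 3.93 km/s

r_p = 3390 + 451.2 = 3841.2 km = 3.8412×10⁶ m.
r_a = 3390 + 5295 = 8685.0 km = 8.6850×10⁶ m.
Semi-major axis a = (r_p + r_a)/2 = 6263.1 km = 6.263×10⁶ m.
Vis-viva: v² = μ(2/r − 1/a) = 4.283×10¹³ × (5.207×10⁻⁷ − 1.597×10⁻⁷) = 1.546×10⁷ m²/s².
v = 3932 m/s = 3.932 km/s.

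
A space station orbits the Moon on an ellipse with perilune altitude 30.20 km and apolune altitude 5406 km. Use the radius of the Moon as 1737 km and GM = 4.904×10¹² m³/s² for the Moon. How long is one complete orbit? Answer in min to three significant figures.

T ≈ 445 min

r_p = 1737 + 30.20 = 1767.2 km = 1.7672×10⁶ m.
r_a = 1737 + 5406 = 7143.0 km = 7.1430×10⁶ m.
Semi-major axis a = (r_p + r_a)/2 = (1767.2 + 7143.0)/2 = 4455.1 km = 4.455×10⁶ m.
By Kepler's third law T = 2π√(a³/μ) = 2π × 4.246×10³ = 2.668×10⁴ s.
= 444.7 min.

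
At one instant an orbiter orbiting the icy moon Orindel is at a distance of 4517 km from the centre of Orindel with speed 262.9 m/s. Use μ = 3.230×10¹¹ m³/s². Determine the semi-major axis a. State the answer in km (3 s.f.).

a ≈ 4370 km

r = 4.517×10⁶ m.
Vis-viva rearranged: 1/a = 2/r − v²/μ = 4.428×10⁻⁷ − 2.140×10⁻⁷ = 2.288×10⁻⁷ m⁻¹.
a = 4.371×10⁶ m = 4370.8 km.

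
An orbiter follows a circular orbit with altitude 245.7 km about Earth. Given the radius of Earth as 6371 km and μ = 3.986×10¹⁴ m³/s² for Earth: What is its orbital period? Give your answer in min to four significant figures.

r = 6371 + 245.7 = 6616.7 km = 6.6167×10⁶ m.
Kepler's third law: T = 2π√(r³/μ) = 2π√((6.617×10⁶)³ / 3.986×10¹⁴).
r³/μ = 7.268×10⁵ s², so T = 2π × 8.525×10² = 5.356×10³ s.
Converting: 5.356×10³ s ÷ 60.00 = 89.27 min.

T ≈ 89.27 min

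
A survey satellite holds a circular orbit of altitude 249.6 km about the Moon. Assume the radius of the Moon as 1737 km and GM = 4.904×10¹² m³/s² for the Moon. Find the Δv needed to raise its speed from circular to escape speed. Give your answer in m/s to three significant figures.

Δv ≈ 651 m/s

r = 1737 + 249.6 = 1986.6 km = 1.9866×10⁶ m.
Circular speed v_c = √(μ/r) = 1571 m/s.
Escape speed v_esc = √(2μ/r) = √2 × v_c = 2222 m/s.
Δv = v_esc − v_c = 650.8 m/s.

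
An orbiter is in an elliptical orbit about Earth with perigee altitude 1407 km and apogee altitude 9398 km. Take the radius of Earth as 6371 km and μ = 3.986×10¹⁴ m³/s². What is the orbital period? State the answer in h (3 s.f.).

r_p = 6371 + 1407 = 7778.0 km = 7.7780×10⁶ m.
r_a = 6371 + 9398 = 15769 km = 1.5769×10⁷ m.
Semi-major axis a = (r_p + r_a)/2 = (7778.0 + 15769)/2 = 11774 km = 1.177×10⁷ m.
By Kepler's third law T = 2π√(a³/μ) = 2π × 2.023×10³ = 1.271×10⁴ s.
= 3.532 h.

T ≈ 3.53 h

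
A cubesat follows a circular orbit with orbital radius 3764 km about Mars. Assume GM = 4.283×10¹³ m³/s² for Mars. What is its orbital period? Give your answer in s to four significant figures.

T ≈ 7011 s

r = 3764 km = 3.764×10⁶ m.
Kepler's third law: T = 2π√(r³/μ) = 2π√((3.764×10⁶)³ / 4.283×10¹³).
r³/μ = 1.245×10⁶ s², so T = 2π × 1.116×10³ = 7.011×10³ s.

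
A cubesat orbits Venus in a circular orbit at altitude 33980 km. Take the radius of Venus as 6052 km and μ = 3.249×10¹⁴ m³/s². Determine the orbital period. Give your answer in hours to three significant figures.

T ≈ 24.5 hours

r = 6052 + 33980 = 40032 km = 4.0032×10⁷ m.
Kepler's third law: T = 2π√(r³/μ) = 2π√((4.003×10⁷)³ / 3.249×10¹⁴).
r³/μ = 1.975×10⁸ s², so T = 2π × 1.405×10⁴ = 8.829×10⁴ s.
Converting: 8.829×10⁴ s ÷ 3600 = 24.53 hours.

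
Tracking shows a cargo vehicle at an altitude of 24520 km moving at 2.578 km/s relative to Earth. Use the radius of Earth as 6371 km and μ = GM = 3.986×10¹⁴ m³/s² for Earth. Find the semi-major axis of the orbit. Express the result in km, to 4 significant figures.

a ≈ 20800 km

r = 6371 + 24520 = 30891 km = 3.089×10⁷ m.
Specific orbital energy ε = v²/2 − μ/r = (2578)²/2 − 3.986×10¹⁴/3.089×10⁷ = -9.580×10⁶ J/kg.
Since ε = −μ/(2a), a = −μ/(2ε) = 2.080×10⁷ m = 20803 km.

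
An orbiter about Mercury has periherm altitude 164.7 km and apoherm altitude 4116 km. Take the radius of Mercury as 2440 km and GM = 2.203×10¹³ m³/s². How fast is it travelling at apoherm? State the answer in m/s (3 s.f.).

v ≈ 1380 m/s

r_p = 2440 + 164.7 = 2604.7 km = 2.6047×10⁶ m.
r_a = 2440 + 4116 = 6556.0 km = 6.5560×10⁶ m.
Semi-major axis a = (r_p + r_a)/2 = 4580.4 km = 4.580×10⁶ m.
Vis-viva: v² = μ(2/r − 1/a) = 2.203×10¹³ × (3.051×10⁻⁷ − 2.183×10⁻⁷) = 1.911×10⁶ m²/s².
v = 1382 m/s.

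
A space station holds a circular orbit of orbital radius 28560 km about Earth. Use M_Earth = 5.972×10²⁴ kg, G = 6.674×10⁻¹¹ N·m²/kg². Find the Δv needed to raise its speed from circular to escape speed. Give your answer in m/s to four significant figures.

Δv ≈ 1547 m/s

μ = GM = 6.674×10⁻¹¹ × 5.972×10²⁴ = 3.986×10¹⁴ m³/s².
r = 28560 km = 2.856×10⁷ m.
Circular speed v_c = √(μ/r) = 3736 m/s.
Escape speed v_esc = √(2μ/r) = √2 × v_c = 5283 m/s.
Δv = v_esc − v_c = 1547 m/s.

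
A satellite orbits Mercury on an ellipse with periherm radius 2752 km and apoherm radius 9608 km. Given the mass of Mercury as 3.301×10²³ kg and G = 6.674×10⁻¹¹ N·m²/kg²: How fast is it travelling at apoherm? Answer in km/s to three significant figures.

μ = GM = 6.674×10⁻¹¹ × 3.301×10²³ = 2.203×10¹³ m³/s².
Semi-major axis a = (r_p + r_a)/2 = 6180.0 km = 6.180×10⁶ m.
Vis-viva: v² = μ(2/r − 1/a) = 2.203×10¹³ × (2.082×10⁻⁷ − 1.618×10⁻⁷) = 1.021×10⁶ m²/s².
v = 1010 m/s = 1.010 km/s.

v ≈ 1.01 km/s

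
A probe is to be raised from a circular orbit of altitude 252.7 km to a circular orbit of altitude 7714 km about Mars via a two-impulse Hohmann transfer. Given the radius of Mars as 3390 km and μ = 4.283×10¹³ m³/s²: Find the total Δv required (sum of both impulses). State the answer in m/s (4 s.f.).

Δv_total ≈ 1363 m/s

r₁ = 3390 + 252.7 = 3642.7 km = 3.6427×10⁶ m.
r₂ = 3390 + 7714 = 11104 km = 1.1104×10⁷ m.
Transfer ellipse a_t = (r₁ + r₂)/2 = 7.373×10⁶ m.
At r₁: circular v_c1 = √(μ/r₁) = 3429 m/s; transfer-periapsis v_p = √[μ(2/r₁ − 1/a_t)] = 4208 m/s.
Δv₁ = v_p − v_c1 = 779.0 m/s.
At r₂: circular v_c2 = √(μ/r₂) = 1964 m/s; transfer-apoapsis v_a = √[μ(2/r₂ − 1/a_t)] = 1380 m/s.
Δv₂ = v_c2 − v_a = 583.5 m/s.
Total Δv = Δv₁ + Δv₂ = 1363 m/s.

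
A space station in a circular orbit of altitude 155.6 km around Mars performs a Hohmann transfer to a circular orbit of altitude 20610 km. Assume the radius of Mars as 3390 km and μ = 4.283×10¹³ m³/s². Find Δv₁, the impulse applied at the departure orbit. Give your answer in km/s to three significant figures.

r₁ = 3390 + 155.6 = 3545.6 km = 3.5456×10⁶ m.
r₂ = 3390 + 20610 = 24000 km = 2.4000×10⁷ m.
Transfer ellipse a_t = (r₁ + r₂)/2 = 1.377×10⁷ m.
At r₁: circular v_c1 = √(μ/r₁) = 3476 m/s; transfer-periapsis v_p = √[μ(2/r₁ − 1/a_t)] = 4588 m/s.
Δv₁ = v_p − v_c1 = 1112 m/s.
= 1.112 km/s.

Δv ≈ 1.11 km/s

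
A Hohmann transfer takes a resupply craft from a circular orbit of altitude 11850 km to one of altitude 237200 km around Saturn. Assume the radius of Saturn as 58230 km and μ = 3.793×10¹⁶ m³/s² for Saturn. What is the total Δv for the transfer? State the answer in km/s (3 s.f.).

r₁ = 58230 + 11850 = 70080 km = 7.0080×10⁷ m.
r₂ = 58230 + 237200 = 295430 km = 2.9543×10⁸ m.
Transfer ellipse a_t = (r₁ + r₂)/2 = 1.828×10⁸ m.
At r₁: circular v_c1 = √(μ/r₁) = 23260 m/s; transfer-perikrone v_p = √[μ(2/r₁ − 1/a_t)] = 29580 m/s.
Δv₁ = v_p − v_c1 = 6315 m/s.
At r₂: circular v_c2 = √(μ/r₂) = 11330 m/s; transfer-apokrone v_a = √[μ(2/r₂ − 1/a_t)] = 7017 m/s.
Δv₂ = v_c2 − v_a = 4314 m/s.
Total Δv = Δv₁ + Δv₂ = 10630 m/s = 10.63 km/s.

Δv_total ≈ 10.6 km/s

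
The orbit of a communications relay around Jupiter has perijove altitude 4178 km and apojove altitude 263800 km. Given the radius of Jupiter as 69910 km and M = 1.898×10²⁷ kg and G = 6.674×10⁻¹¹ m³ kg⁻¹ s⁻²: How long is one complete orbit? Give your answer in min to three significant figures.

T ≈ 857 min

μ = GM = 6.674×10⁻¹¹ × 1.898×10²⁷ = 1.267×10¹⁷ m³/s².
r_p = 69910 + 4178 = 74088 km = 7.4088×10⁷ m.
r_a = 69910 + 263800 = 333710 km = 3.3371×10⁸ m.
Semi-major axis a = (r_p + r_a)/2 = (74088 + 3.3371×10⁵)/2 = 2.0390×10⁵ km = 2.039×10⁸ m.
By Kepler's third law T = 2π√(a³/μ) = 2π × 8.181×10³ = 5.140×10⁴ s.
= 856.7 min.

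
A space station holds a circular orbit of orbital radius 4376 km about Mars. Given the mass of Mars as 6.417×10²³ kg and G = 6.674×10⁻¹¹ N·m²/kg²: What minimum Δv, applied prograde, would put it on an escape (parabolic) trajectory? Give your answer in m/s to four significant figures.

Δv ≈ 1296 m/s

μ = GM = 6.674×10⁻¹¹ × 6.417×10²³ = 4.283×10¹³ m³/s².
r = 4376 km = 4.376×10⁶ m.
Circular speed v_c = √(μ/r) = 3128 m/s.
Escape speed v_esc = √(2μ/r) = √2 × v_c = 4424 m/s.
Δv = v_esc − v_c = 1296 m/s.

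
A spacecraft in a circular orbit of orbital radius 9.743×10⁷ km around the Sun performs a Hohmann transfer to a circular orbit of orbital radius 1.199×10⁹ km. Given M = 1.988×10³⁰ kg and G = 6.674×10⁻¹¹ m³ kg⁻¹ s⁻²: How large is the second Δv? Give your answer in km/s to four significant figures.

μ = GM = 6.674×10⁻¹¹ × 1.988×10³⁰ = 1.327×10²⁰ m³/s².
r₁ = 9.743×10⁷ km = 9.743×10¹⁰ m.
r₂ = 1.199×10⁹ km = 1.199×10¹² m.
Transfer ellipse a_t = (r₁ + r₂)/2 = 6.482×10¹¹ m.
At r₁: circular v_c1 = √(μ/r₁) = 36900 m/s; transfer-perihelion v_p = √[μ(2/r₁ − 1/a_t)] = 50190 m/s.
At r₂: circular v_c2 = √(μ/r₂) = 10520 m/s; transfer-aphelion v_a = √[μ(2/r₂ − 1/a_t)] = 4078 m/s.
Δv₂ = v_c2 − v_a = 6441 m/s.
= 6.441 km/s.

Δv ≈ 6.441 km/s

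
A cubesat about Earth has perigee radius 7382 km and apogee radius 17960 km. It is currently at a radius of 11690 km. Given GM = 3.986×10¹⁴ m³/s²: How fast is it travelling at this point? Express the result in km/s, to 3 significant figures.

v ≈ 6.06 km/s

Semi-major axis a = (r_p + r_a)/2 = 12671 km = 1.267×10⁷ m.
Vis-viva: v² = μ(2/r − 1/a) = 3.986×10¹⁴ × (1.711×10⁻⁷ − 7.892×10⁻⁸) = 3.674×10⁷ m²/s².
v = 6061 m/s = 6.061 km/s.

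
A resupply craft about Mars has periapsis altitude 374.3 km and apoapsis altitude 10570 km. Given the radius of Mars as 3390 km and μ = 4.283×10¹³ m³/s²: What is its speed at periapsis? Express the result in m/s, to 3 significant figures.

r_p = 3390 + 374.3 = 3764.3 km = 3.7643×10⁶ m.
r_a = 3390 + 10570 = 13960 km = 1.3960×10⁷ m.
Semi-major axis a = (r_p + r_a)/2 = 8862.1 km = 8.862×10⁶ m.
Vis-viva: v² = μ(2/r − 1/a) = 4.283×10¹³ × (5.313×10⁻⁷ − 1.128×10⁻⁷) = 1.792×10⁷ m²/s².
v = 4234 m/s.

v ≈ 4230 m/s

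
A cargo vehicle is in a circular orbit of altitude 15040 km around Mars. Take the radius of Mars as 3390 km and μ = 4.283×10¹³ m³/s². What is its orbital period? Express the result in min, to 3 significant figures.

T ≈ 1270 min

r = 3390 + 15040 = 18430 km = 1.8430×10⁷ m.
Kepler's third law: T = 2π√(r³/μ) = 2π√((1.843×10⁷)³ / 4.283×10¹³).
r³/μ = 1.462×10⁸ s², so T = 2π × 1.209×10⁴ = 7.596×10⁴ s.
Converting: 7.596×10⁴ s ÷ 60.00 = 1266 min.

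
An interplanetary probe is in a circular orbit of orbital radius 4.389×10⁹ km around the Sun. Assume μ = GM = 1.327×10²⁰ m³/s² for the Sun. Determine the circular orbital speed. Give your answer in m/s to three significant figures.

v ≈ 5500 m/s

r = 4.389×10⁹ km = 4.389×10¹² m.
For a circular orbit v = √(μ/r) = √(1.327×10²⁰ / 4.389×10¹²) = √(3.023×10⁷) = 5499 m/s.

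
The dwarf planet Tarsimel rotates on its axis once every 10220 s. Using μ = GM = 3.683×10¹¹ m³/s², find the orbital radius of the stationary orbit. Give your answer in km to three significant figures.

r_sync ≈ 991 km

A synchronous orbit has period T, so by Kepler's third law a = (μT²/4π²)^(1/3).
μT²/4π² = 3.683×10¹¹ × (1.022×10⁴)² / 39.48 = 9.744×10¹⁷ m³.
a = 9.914×10⁵ m = 991.40 km.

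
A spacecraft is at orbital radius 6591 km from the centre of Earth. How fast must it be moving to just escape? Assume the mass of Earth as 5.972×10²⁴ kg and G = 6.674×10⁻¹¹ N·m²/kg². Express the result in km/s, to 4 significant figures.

v_esc ≈ 11.00 km/s

μ = GM = 6.674×10⁻¹¹ × 5.972×10²⁴ = 3.986×10¹⁴ m³/s².
r = 6591 km = 6.591×10⁶ m.
Escape speed v_esc = √(2μ/r) = √(2 × 3.986×10¹⁴ / 6.591×10⁶) = √(1.209×10⁸) = 11000 m/s.
= 11.00 km/s.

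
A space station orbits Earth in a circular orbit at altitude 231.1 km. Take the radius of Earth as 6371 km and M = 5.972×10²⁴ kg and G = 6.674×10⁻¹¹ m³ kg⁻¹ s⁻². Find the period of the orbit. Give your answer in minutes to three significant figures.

T ≈ 89.0 minutes

μ = GM = 6.674×10⁻¹¹ × 5.972×10²⁴ = 3.986×10¹⁴ m³/s².
r = 6371 + 231.1 = 6602.1 km = 6.6021×10⁶ m.
Kepler's third law: T = 2π√(r³/μ) = 2π√((6.602×10⁶)³ / 3.986×10¹⁴).
r³/μ = 7.220×10⁵ s², so T = 2π × 8.497×10² = 5.339×10³ s.
Converting: 5.339×10³ s ÷ 60.00 = 88.98 minutes.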